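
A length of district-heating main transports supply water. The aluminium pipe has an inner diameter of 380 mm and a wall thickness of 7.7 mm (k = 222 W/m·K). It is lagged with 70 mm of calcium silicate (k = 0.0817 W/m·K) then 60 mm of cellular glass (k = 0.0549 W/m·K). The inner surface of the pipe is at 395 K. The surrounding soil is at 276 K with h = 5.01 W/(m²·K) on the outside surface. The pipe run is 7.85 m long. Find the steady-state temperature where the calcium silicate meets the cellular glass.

T ≈ 340 K

For a radial system each layer contributes R = ln(r_out/r_in)/(2πkL); films add R = 1/(hA).
R_aluminium pipe wall = ln(197.7/190)/(2π×222×7.85) = 3.628×10^-6 K/W
R_calcium silicate = ln(267.7/197.7)/(2π×0.0817×7.85) = 0.07522 K/W
R_cellular glass = ln(327.7/267.7)/(2π×0.0549×7.85) = 0.07468 K/W
R_outer film = 1/(h_o·2πr_oL) = 1/(5.01×2π×0.3277×7.85) = 0.01235 K/W
R_total = 0.1623 K/W
Q = ΔT/R_total = 119/0.1623
Q = 733 W
T_interface = T_inner − Q·ΣR(inner→interface) = 395 − 733×0.07522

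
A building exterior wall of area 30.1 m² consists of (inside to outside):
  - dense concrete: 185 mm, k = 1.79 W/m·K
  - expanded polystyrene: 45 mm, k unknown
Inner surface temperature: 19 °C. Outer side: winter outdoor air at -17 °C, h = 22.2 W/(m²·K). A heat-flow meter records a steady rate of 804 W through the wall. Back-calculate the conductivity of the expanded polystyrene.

k ≈ 0.0375 W/(m·K)

Thermal resistances in series:
R_dense concrete = L/(kA) = 0.185/(1.79×30.1) = 0.003434 K/W
R_outer film = 1/(h_o·A) = 1/(22.2×30.1) = 0.001497 K/W
Sum of known resistances R_other = 0.00493 K/W
Total R = ΔT/Q = 36/804 = 0.04478 K/W
R_expanded polystyrene = R_total − R_other = 0.03985 K/W
k = L/(R·A) = 0.045/(0.03985×30.1)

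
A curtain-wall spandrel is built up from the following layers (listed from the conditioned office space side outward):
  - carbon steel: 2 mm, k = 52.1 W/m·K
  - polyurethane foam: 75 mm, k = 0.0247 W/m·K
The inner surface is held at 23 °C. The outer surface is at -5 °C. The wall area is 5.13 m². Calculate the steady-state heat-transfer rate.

Using the resistance-network approach (series):
R_carbon steel = L/(kA) = 0.002/(52.1×5.13) = 7.483×10^-6 K/W
R_polyurethane foam = L/(kA) = 0.075/(0.0247×5.13) = 0.5919 K/W
R_total = 0.5919 K/W
Q = ΔT / R_total = 28 / 0.5919

Q ≈ 47.3 W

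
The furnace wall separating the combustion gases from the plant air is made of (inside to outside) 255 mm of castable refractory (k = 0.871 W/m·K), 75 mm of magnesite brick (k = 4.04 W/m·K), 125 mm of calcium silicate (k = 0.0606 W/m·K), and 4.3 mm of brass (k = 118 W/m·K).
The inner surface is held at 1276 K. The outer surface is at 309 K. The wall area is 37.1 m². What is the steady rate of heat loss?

Using the resistance-network approach (series):
R_castable refractory = L/(kA) = 0.255/(0.871×37.1) = 0.007891 K/W
R_magnesite brick = L/(kA) = 0.075/(4.04×37.1) = 5.004×10^-4 K/W
R_calcium silicate = L/(kA) = 0.125/(0.0606×37.1) = 0.0556 K/W
R_brass = L/(kA) = 0.0043/(118×37.1) = 9.822×10^-7 K/W
R_total = 0.06399 K/W
Q = ΔT / R_total = 967 / 0.06399

Q ≈ 15100 W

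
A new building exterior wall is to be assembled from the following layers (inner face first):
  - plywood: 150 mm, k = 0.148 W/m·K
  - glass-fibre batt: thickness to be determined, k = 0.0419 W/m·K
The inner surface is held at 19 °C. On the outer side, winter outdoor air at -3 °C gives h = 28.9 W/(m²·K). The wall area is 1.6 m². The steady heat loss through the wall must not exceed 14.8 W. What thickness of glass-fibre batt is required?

L ≈ 55.7 mm

Treating each layer as a thermal resistance in series:
R_plywood = L/(kA) = 0.15/(0.148×1.6) = 0.6334 K/W
R_outer film = 1/(h_o·A) = 1/(28.9×1.6) = 0.02163 K/W
Sum of the known resistances R_other = 0.6551 K/W
Required total resistance R_tot = ΔT/Q_allow = 22/14.8 = 1.486 K/W
R_glass-fibre batt = R_tot − R_other = 0.8314 K/W
L = R·k·A = 0.8314×0.0419×1.6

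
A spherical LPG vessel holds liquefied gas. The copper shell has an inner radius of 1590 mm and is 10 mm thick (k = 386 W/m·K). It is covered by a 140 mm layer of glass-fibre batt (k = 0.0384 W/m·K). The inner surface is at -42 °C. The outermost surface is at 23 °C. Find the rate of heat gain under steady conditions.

Q ≈ 624 W

For a spherical shell R = (1/r₁ − 1/r₂)/(4πk); film R = 1/(h·4πr²). In series:
R_copper shell = (1/1.59 − 1/1.6)/(4π×386) = 8.104×10^-7 K/W
R_glass-fibre batt = (1/1.6 − 1/1.74)/(4π×0.0384) = 0.1042 K/W
R_total = 0.1042 K/W
Q = ΔT/R_total = 65/0.1042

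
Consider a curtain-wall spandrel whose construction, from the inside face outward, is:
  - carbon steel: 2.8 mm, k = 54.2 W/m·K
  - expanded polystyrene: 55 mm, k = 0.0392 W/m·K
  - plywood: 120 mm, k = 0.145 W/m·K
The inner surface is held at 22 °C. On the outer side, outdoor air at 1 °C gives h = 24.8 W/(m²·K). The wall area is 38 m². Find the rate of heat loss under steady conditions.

Thermal resistances in series:
R_carbon steel = L/(kA) = 0.0028/(54.2×38) = 1.359×10^-6 K/W
R_expanded polystyrene = L/(kA) = 0.055/(0.0392×38) = 0.03692 K/W
R_plywood = L/(kA) = 0.12/(0.145×38) = 0.02178 K/W
R_outer film = 1/(h_o·A) = 1/(24.8×38) = 0.001061 K/W
R_total = 0.05976 K/W
Q = ΔT / R_total = 21 / 0.05976

Q ≈ 351 W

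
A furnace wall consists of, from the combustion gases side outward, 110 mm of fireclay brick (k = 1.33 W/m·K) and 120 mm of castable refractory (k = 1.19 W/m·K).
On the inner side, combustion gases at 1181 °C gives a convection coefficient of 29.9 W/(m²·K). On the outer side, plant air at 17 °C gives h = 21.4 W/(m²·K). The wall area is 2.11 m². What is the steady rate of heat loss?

Q ≈ 9310 W

Series thermal resistances:
R_inner film = 1/(h_i·A) = 1/(29.9×2.11) = 0.01585 K/W
R_fireclay brick = L/(kA) = 0.11/(1.33×2.11) = 0.0392 K/W
R_castable refractory = L/(kA) = 0.12/(1.19×2.11) = 0.04779 K/W
R_outer film = 1/(h_o·A) = 1/(21.4×2.11) = 0.02215 K/W
R_total = 0.125 K/W
Q = ΔT / R_total = 1164 / 0.125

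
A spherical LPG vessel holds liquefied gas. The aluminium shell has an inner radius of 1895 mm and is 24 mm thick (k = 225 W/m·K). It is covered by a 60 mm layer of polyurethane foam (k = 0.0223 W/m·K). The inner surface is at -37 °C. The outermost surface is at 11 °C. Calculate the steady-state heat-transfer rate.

Spherical conduction: R = (1/r_in − 1/r_out)/(4πk) per layer; series-sum.
R_aluminium shell = (1/1.895 − 1/1.919)/(4π×225) = 2.334×10^-6 K/W
R_polyurethane foam = (1/1.919 − 1/1.979)/(4π×0.0223) = 0.05638 K/W
R_total = 0.05638 K/W
Q = ΔT/R_total = 48/0.05638

Q ≈ 851 W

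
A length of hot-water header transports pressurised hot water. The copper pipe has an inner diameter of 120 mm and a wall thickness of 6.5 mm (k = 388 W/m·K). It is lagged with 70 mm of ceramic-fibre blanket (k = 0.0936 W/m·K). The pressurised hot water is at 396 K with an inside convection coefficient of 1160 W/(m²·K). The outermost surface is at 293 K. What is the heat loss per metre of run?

For a radial system each layer contributes R = ln(r_out/r_in)/(2πkL); films add R = 1/(hA).
R_inner film = 1/(h_i·2πr₁L) = 1/(1160×2π×0.06×1) = 0.002287 K/W
R_copper pipe wall = ln(66.5/60)/(2π×388×1) = 4.219×10^-5 K/W
R_ceramic-fibre blanket = ln(136.5/66.5)/(2π×0.0936×1) = 1.223 K/W
R_total = 1.225 K/W
Q = ΔT/R_total = 103/1.225

q′ ≈ 84.1 W/m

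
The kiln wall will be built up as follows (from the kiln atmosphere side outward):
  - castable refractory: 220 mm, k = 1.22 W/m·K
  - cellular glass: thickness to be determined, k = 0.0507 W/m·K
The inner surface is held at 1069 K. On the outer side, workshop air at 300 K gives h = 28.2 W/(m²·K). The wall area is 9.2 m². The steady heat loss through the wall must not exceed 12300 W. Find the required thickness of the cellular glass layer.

L ≈ 18.2 mm

Using the resistance-network approach (series):
R_castable refractory = L/(kA) = 0.22/(1.22×9.2) = 0.0196 K/W
R_outer film = 1/(h_o·A) = 1/(28.2×9.2) = 0.003854 K/W
Sum of the known resistances R_other = 0.02346 K/W
Required total resistance R_tot = ΔT/Q_allow = 769/12300 = 0.06252 K/W
R_cellular glass = R_tot − R_other = 0.03907 K/W
L = R·k·A = 0.03907×0.0507×9.2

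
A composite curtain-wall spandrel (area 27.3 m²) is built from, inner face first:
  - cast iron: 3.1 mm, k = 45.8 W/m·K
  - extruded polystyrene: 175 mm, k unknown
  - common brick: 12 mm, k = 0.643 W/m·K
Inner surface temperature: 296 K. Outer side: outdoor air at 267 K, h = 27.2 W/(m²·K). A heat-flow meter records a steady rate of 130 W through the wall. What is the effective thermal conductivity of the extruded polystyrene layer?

Treating each layer as a thermal resistance in series:
R_cast iron = L/(kA) = 0.0031/(45.8×27.3) = 2.479×10^-6 K/W
R_common brick = L/(kA) = 0.012/(0.643×27.3) = 6.836×10^-4 K/W
R_outer film = 1/(h_o·A) = 1/(27.2×27.3) = 0.001347 K/W
Sum of known resistances R_other = 0.002033 K/W
Total R = ΔT/Q = 29/130 = 0.2231 K/W
R_extruded polystyrene = R_total − R_other = 0.221 K/W
k = L/(R·A) = 0.175/(0.221×27.3)

k ≈ 0.029 W/(m·K)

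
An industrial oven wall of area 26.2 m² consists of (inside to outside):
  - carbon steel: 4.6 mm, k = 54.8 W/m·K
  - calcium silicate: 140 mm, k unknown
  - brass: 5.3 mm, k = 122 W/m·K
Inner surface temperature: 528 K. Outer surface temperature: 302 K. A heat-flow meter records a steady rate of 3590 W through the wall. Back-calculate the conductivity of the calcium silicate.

k ≈ 0.0849 W/(m·K)

Using the resistance-network approach (series):
R_carbon steel = L/(kA) = 0.0046/(54.8×26.2) = 3.204×10^-6 K/W
R_brass = L/(kA) = 0.0053/(122×26.2) = 1.658×10^-6 K/W
Sum of known resistances R_other = 4.862×10^-6 K/W
Total R = ΔT/Q = 226/3590 = 0.06295 K/W
R_calcium silicate = R_total − R_other = 0.06295 K/W
k = L/(R·A) = 0.14/(0.06295×26.2)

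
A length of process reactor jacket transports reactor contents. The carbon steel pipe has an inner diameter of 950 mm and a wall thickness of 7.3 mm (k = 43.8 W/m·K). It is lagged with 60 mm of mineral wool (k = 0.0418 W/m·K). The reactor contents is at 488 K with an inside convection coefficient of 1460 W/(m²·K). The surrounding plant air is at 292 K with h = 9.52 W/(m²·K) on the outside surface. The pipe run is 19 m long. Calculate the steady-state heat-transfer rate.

Q ≈ 7800 W

Radial resistances (cylindrical: R_cond = ln(r_o/r_i)/(2πkL), R_conv = 1/(h·2πrL)):
R_inner film = 1/(h_i·2πr₁L) = 1/(1460×2π×0.475×19) = 1.208×10^-5 K/W
R_carbon steel pipe wall = ln(482.3/475)/(2π×43.8×19) = 2.917×10^-6 K/W
R_mineral wool = ln(542.3/482.3)/(2π×0.0418×19) = 0.0235 K/W
R_outer film = 1/(h_o·2πr_oL) = 1/(9.52×2π×0.5423×19) = 0.001623 K/W
R_total = 0.02513 K/W
Q = ΔT/R_total = 196/0.02513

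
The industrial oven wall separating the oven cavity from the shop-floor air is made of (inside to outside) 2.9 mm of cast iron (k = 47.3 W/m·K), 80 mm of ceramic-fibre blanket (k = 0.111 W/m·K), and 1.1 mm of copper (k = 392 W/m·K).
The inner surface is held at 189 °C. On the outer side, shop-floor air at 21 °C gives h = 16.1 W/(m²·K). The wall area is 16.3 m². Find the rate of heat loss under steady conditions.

Q ≈ 3500 W

Treating each layer as a thermal resistance in series:
R_cast iron = L/(kA) = 0.0029/(47.3×16.3) = 3.761×10^-6 K/W
R_ceramic-fibre blanket = L/(kA) = 0.08/(0.111×16.3) = 0.04422 K/W
R_copper = L/(kA) = 0.0011/(392×16.3) = 1.722×10^-7 K/W
R_outer film = 1/(h_o·A) = 1/(16.1×16.3) = 0.003811 K/W
R_total = 0.04803 K/W
Q = ΔT / R_total = 168 / 0.04803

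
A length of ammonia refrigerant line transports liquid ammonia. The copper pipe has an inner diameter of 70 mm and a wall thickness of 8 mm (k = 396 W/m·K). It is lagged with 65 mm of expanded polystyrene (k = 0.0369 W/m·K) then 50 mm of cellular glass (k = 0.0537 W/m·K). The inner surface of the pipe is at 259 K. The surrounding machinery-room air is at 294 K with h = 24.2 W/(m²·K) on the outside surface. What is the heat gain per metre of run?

Per-layer cylindrical resistances, series-summed:
R_copper pipe wall = ln(43/35)/(2π×396×1) = 8.273×10^-5 K/W
R_expanded polystyrene = ln(108/43)/(2π×0.0369×1) = 3.972 K/W
R_cellular glass = ln(158/108)/(2π×0.0537×1) = 1.128 K/W
R_outer film = 1/(h_o·2πr_oL) = 1/(24.2×2π×0.158×1) = 0.04162 K/W
R_total = 5.141 K/W
Q = ΔT/R_total = 35/5.141

q′ ≈ 6.81 W/m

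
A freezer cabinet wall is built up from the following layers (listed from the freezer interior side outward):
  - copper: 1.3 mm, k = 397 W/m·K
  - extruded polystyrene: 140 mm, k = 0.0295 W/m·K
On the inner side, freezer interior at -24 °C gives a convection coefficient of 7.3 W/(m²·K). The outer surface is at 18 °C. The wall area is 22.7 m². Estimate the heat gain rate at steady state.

Thermal resistances in series:
R_inner film = 1/(h_i·A) = 1/(7.3×22.7) = 0.006035 K/W
R_copper = L/(kA) = 0.0013/(397×22.7) = 1.443×10^-7 K/W
R_extruded polystyrene = L/(kA) = 0.14/(0.0295×22.7) = 0.2091 K/W
R_total = 0.2151 K/W
Q = ΔT / R_total = 42 / 0.2151

Q ≈ 195 W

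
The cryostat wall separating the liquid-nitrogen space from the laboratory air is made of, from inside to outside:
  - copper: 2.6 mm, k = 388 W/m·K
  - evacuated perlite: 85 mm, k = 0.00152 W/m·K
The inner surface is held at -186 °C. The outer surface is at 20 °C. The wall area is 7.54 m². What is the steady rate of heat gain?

Series thermal resistances:
R_copper = L/(kA) = 0.0026/(388×7.54) = 8.887×10^-7 K/W
R_evacuated perlite = L/(kA) = 0.085/(0.00152×7.54) = 7.417 K/W
R_total = 7.417 K/W
Q = ΔT / R_total = 206 / 7.417

Q ≈ 27.8 W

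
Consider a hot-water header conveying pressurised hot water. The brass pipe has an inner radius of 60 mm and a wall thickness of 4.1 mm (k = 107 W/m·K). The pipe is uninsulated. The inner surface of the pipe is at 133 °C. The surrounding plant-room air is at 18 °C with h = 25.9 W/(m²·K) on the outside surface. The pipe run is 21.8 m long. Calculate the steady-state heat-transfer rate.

Q ≈ 26100 W

Per-layer cylindrical resistances, series-summed:
R_brass pipe wall = ln(64.1/60)/(2π×107×21.8) = 4.51×10^-6 K/W
R_outer film = 1/(h_o·2πr_oL) = 1/(25.9×2π×0.0641×21.8) = 0.004397 K/W
R_total = 0.004402 K/W
Q = ΔT/R_total = 115/0.004402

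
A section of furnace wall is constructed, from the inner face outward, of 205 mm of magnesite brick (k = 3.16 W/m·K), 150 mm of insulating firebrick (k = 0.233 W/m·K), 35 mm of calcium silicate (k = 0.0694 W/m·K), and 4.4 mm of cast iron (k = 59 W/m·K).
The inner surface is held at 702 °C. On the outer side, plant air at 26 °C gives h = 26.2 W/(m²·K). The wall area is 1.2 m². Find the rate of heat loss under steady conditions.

Using the resistance-network approach (series):
R_magnesite brick = L/(kA) = 0.205/(3.16×1.2) = 0.05406 K/W
R_insulating firebrick = L/(kA) = 0.15/(0.233×1.2) = 0.5365 K/W
R_calcium silicate = L/(kA) = 0.035/(0.0694×1.2) = 0.4203 K/W
R_cast iron = L/(kA) = 0.0044/(59×1.2) = 6.215×10^-5 K/W
R_outer film = 1/(h_o·A) = 1/(26.2×1.2) = 0.03181 K/W
R_total = 1.043 K/W
Q = ΔT / R_total = 676 / 1.043

Q ≈ 648 W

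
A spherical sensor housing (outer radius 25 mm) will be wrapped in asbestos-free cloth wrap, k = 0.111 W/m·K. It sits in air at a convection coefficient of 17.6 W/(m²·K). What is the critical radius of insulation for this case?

r_cr ≈ 12.6 mm

For a sphere r_cr = 2k/h = 2×0.111/17.6
r_cr = 12.6 mm; since the bare radius (25 mm) is above r_cr, any added insulation will reduce heat loss.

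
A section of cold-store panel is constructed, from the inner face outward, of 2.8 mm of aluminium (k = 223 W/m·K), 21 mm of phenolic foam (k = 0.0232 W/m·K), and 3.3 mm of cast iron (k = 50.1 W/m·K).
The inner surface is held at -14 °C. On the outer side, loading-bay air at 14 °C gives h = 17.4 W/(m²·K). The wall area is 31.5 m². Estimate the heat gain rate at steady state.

Treating each layer as a thermal resistance in series:
R_aluminium = L/(kA) = 0.0028/(223×31.5) = 3.986×10^-7 K/W
R_phenolic foam = L/(kA) = 0.021/(0.0232×31.5) = 0.02874 K/W
R_cast iron = L/(kA) = 0.0033/(50.1×31.5) = 2.091×10^-6 K/W
R_outer film = 1/(h_o·A) = 1/(17.4×31.5) = 0.001824 K/W
R_total = 0.03056 K/W
Q = ΔT / R_total = 28 / 0.03056

Q ≈ 916 W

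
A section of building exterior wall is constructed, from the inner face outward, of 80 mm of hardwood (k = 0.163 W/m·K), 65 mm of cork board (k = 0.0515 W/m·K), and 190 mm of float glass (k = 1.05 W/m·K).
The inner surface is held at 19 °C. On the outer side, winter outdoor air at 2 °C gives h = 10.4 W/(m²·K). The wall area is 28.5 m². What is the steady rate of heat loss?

Model the wall as resistances in series:
R_hardwood = L/(kA) = 0.08/(0.163×28.5) = 0.01722 K/W
R_cork board = L/(kA) = 0.065/(0.0515×28.5) = 0.04429 K/W
R_float glass = L/(kA) = 0.19/(1.05×28.5) = 0.006349 K/W
R_outer film = 1/(h_o·A) = 1/(10.4×28.5) = 0.003374 K/W
R_total = 0.07123 K/W
Q = ΔT / R_total = 17 / 0.07123

Q ≈ 239 W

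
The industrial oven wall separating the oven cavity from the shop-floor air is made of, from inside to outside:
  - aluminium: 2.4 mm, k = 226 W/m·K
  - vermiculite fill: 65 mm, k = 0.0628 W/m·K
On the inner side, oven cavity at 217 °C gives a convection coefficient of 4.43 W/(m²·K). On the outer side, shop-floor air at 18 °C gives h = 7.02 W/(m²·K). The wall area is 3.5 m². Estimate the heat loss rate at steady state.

Model the wall as resistances in series:
R_inner film = 1/(h_i·A) = 1/(4.43×3.5) = 0.0645 K/W
R_aluminium = L/(kA) = 0.0024/(226×3.5) = 3.034×10^-6 K/W
R_vermiculite fill = L/(kA) = 0.065/(0.0628×3.5) = 0.2957 K/W
R_outer film = 1/(h_o·A) = 1/(7.02×3.5) = 0.0407 K/W
R_total = 0.4009 K/W
Q = ΔT / R_total = 199 / 0.4009

Q ≈ 496 W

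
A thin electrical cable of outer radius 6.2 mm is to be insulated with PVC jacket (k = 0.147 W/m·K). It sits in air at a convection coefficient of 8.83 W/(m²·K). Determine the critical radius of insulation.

For a cylinder r_cr = k/h = 0.147/8.83
r_cr = 16.6 mm; since the bare radius (6.2 mm) is below r_cr, adding a thin layer of insulation will *increase* heat loss.

r_cr ≈ 16.6 mm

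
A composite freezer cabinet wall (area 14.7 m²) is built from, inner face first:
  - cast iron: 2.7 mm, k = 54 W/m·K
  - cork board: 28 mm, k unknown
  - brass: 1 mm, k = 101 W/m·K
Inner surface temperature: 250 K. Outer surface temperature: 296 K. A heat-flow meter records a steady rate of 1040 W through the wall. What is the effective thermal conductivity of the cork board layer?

k ≈ 0.0431 W/(m·K)

Series thermal resistances:
R_cast iron = L/(kA) = 0.0027/(54×14.7) = 3.401×10^-6 K/W
R_brass = L/(kA) = 0.001/(101×14.7) = 6.735×10^-7 K/W
Sum of known resistances R_other = 4.075×10^-6 K/W
Total R = ΔT/Q = 46/1040 = 0.04423 K/W
R_cork board = R_total − R_other = 0.04423 K/W
k = L/(R·A) = 0.028/(0.04423×14.7)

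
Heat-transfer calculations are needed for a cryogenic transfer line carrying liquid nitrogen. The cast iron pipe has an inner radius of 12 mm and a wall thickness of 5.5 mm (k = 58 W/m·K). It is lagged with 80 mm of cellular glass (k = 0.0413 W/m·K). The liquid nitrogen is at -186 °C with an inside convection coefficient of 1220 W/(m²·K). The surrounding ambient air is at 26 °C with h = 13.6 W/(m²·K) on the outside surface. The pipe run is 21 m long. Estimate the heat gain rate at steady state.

Radial resistances (cylindrical: R_cond = ln(r_o/r_i)/(2πkL), R_conv = 1/(h·2πrL)):
R_inner film = 1/(h_i·2πr₁L) = 1/(1220×2π×0.012×21) = 5.177×10^-4 K/W
R_cast iron pipe wall = ln(17.5/12)/(2π×58×21) = 4.93×10^-5 K/W
R_cellular glass = ln(97.5/17.5)/(2π×0.0413×21) = 0.3152 K/W
R_outer film = 1/(h_o·2πr_oL) = 1/(13.6×2π×0.0975×21) = 0.005716 K/W
R_total = 0.3215 K/W
Q = ΔT/R_total = 212/0.3215

Q ≈ 659 W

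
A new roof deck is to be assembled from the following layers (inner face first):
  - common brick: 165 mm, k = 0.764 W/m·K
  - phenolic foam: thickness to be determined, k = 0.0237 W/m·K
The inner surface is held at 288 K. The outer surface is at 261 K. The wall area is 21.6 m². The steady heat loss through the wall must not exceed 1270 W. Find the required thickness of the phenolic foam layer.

Using the resistance-network approach (series):
R_common brick = L/(kA) = 0.165/(0.764×21.6) = 0.009999 K/W
Sum of the known resistances R_other = 0.009999 K/W
Required total resistance R_tot = ΔT/Q_allow = 27/1270 = 0.02126 K/W
R_phenolic foam = R_tot − R_other = 0.01126 K/W
L = R·k·A = 0.01126×0.0237×21.6

L ≈ 5.76 mm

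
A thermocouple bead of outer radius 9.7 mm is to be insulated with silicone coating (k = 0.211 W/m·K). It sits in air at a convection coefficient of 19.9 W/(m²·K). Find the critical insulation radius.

r_cr ≈ 21.2 mm

For a sphere r_cr = 2k/h = 2×0.211/19.9
r_cr = 21.2 mm; since the bare radius (9.7 mm) is below r_cr, adding a thin layer of insulation will *increase* heat loss.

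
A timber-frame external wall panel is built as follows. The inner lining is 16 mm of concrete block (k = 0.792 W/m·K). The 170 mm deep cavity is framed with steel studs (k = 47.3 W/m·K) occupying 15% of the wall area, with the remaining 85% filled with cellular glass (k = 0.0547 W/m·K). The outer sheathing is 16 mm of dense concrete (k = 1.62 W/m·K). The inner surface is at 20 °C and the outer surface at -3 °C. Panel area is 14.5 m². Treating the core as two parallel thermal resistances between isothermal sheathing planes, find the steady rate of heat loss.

Q ≈ 6190 W

Sheathing layers in series; stud and cavity paths in parallel between them.
R_inner = 0.016/(0.792×14.5) = 0.001393 K/W
R_stud  = 0.17/(47.3×0.15×14.5) = 0.001652 K/W
R_cav   = 0.17/(0.0547×0.85×14.5) = 0.2522 K/W
1/R_core = 1/R_stud + 1/R_cav → R_core = 0.001642 K/W
R_outer = 0.016/(1.62×14.5) = 6.811×10^-4 K/W
R_total = 0.003716 K/W
Q = ΔT/R_total = 23/0.003716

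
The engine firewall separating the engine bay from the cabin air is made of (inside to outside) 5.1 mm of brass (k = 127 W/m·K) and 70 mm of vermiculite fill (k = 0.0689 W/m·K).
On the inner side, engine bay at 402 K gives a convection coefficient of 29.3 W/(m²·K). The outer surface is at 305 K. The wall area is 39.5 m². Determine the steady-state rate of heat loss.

Using the resistance-network approach (series):
R_inner film = 1/(h_i·A) = 1/(29.3×39.5) = 8.64×10^-4 K/W
R_brass = L/(kA) = 0.0051/(127×39.5) = 1.017×10^-6 K/W
R_vermiculite fill = L/(kA) = 0.07/(0.0689×39.5) = 0.02572 K/W
R_total = 0.02659 K/W
Q = ΔT / R_total = 97 / 0.02659

Q ≈ 3650 W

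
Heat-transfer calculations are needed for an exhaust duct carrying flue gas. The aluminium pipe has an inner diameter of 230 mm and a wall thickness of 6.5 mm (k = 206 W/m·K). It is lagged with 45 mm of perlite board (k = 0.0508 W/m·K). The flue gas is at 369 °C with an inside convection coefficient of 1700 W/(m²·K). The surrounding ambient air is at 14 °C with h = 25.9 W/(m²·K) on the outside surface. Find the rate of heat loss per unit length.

Cylindrical conduction, so R = ln(r₂/r₁)/(2πkL) per layer, in series:
R_inner film = 1/(h_i·2πr₁L) = 1/(1700×2π×0.115×1) = 8.141×10^-4 K/W
R_aluminium pipe wall = ln(121.5/115)/(2π×206×1) = 4.248×10^-5 K/W
R_perlite board = ln(166.5/121.5)/(2π×0.0508×1) = 0.9871 K/W
R_outer film = 1/(h_o·2πr_oL) = 1/(25.9×2π×0.1665×1) = 0.03691 K/W
R_total = 1.025 K/W
Q = ΔT/R_total = 355/1.025

q′ ≈ 346 W/m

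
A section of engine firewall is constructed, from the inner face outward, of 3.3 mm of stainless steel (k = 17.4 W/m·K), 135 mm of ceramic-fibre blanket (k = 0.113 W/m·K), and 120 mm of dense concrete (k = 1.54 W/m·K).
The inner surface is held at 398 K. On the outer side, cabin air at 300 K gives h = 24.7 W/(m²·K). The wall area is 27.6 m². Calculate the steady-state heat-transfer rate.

Thermal resistances in series:
R_stainless steel = L/(kA) = 0.0033/(17.4×27.6) = 6.872×10^-6 K/W
R_ceramic-fibre blanket = L/(kA) = 0.135/(0.113×27.6) = 0.04329 K/W
R_dense concrete = L/(kA) = 0.12/(1.54×27.6) = 0.002823 K/W
R_outer film = 1/(h_o·A) = 1/(24.7×27.6) = 0.001467 K/W
R_total = 0.04758 K/W
Q = ΔT / R_total = 98 / 0.04758

Q ≈ 2060 W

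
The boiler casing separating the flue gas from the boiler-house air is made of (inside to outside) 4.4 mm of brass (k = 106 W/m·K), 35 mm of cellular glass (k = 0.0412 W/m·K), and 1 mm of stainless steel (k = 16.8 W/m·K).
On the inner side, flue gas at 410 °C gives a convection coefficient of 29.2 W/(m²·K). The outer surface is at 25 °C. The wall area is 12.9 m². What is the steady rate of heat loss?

Q ≈ 5620 W

Thermal resistances in series:
R_inner film = 1/(h_i·A) = 1/(29.2×12.9) = 0.002655 K/W
R_brass = L/(kA) = 0.0044/(106×12.9) = 3.218×10^-6 K/W
R_cellular glass = L/(kA) = 0.035/(0.0412×12.9) = 0.06585 K/W
R_stainless steel = L/(kA) = 0.001/(16.8×12.9) = 4.614×10^-6 K/W
R_total = 0.06852 K/W
Q = ΔT / R_total = 385 / 0.06852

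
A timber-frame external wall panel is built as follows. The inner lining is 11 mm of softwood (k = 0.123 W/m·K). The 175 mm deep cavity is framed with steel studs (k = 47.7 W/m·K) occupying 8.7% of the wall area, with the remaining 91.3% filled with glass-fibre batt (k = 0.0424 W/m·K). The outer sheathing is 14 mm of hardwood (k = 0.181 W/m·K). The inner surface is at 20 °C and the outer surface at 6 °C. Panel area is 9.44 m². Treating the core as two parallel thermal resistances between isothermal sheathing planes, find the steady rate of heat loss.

Q ≈ 634 W

Sheathing layers in series; stud and cavity paths in parallel between them.
R_inner = 0.011/(0.123×9.44) = 0.009474 K/W
R_stud  = 0.175/(47.7×0.087×9.44) = 0.004467 K/W
R_cav   = 0.175/(0.0424×0.913×9.44) = 0.4789 K/W
1/R_core = 1/R_stud + 1/R_cav → R_core = 0.004426 K/W
R_outer = 0.014/(0.181×9.44) = 0.008194 K/W
R_total = 0.02209 K/W
Q = ΔT/R_total = 14/0.02209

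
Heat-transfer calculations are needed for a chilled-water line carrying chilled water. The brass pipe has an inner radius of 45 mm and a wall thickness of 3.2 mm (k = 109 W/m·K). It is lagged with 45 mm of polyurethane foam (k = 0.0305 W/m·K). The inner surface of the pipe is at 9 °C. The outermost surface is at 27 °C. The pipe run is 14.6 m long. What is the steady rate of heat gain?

Cylindrical conduction, so R = ln(r₂/r₁)/(2πkL) per layer, in series:
R_brass pipe wall = ln(48.2/45)/(2π×109×14.6) = 6.87×10^-6 K/W
R_polyurethane foam = ln(93.2/48.2)/(2π×0.0305×14.6) = 0.2357 K/W
R_total = 0.2357 K/W
Q = ΔT/R_total = 18/0.2357

Q ≈ 76.4 W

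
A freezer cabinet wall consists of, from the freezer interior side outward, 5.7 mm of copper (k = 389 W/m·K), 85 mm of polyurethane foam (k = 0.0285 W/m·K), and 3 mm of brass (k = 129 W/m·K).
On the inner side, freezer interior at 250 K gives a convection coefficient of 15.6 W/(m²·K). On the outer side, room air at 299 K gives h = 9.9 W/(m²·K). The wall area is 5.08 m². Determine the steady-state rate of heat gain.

Using the resistance-network approach (series):
R_inner film = 1/(h_i·A) = 1/(15.6×5.08) = 0.01262 K/W
R_copper = L/(kA) = 0.0057/(389×5.08) = 2.884×10^-6 K/W
R_polyurethane foam = L/(kA) = 0.085/(0.0285×5.08) = 0.5871 K/W
R_brass = L/(kA) = 0.003/(129×5.08) = 4.578×10^-6 K/W
R_outer film = 1/(h_o·A) = 1/(9.9×5.08) = 0.01988 K/W
R_total = 0.6196 K/W
Q = ΔT / R_total = 49 / 0.6196

Q ≈ 79.1 W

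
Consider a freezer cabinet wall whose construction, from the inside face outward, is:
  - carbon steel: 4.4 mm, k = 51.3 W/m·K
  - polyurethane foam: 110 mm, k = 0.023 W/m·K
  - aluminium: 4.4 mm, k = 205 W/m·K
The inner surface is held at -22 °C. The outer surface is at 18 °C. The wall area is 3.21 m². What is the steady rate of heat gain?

Q ≈ 26.8 W

Model the wall as resistances in series:
R_carbon steel = L/(kA) = 0.0044/(51.3×3.21) = 2.672×10^-5 K/W
R_polyurethane foam = L/(kA) = 0.11/(0.023×3.21) = 1.49 K/W
R_aluminium = L/(kA) = 0.0044/(205×3.21) = 6.686×10^-6 K/W
R_total = 1.49 K/W
Q = ΔT / R_total = 40 / 1.49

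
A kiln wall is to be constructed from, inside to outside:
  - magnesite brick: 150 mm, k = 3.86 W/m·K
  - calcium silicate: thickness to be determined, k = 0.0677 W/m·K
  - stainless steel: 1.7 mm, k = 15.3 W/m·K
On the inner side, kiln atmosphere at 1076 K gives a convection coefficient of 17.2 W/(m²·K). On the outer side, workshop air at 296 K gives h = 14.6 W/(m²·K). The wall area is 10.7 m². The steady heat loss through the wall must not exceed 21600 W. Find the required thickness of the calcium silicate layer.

Series thermal resistances:
R_inner film = 1/(h_i·A) = 1/(17.2×10.7) = 0.005434 K/W
R_magnesite brick = L/(kA) = 0.15/(3.86×10.7) = 0.003632 K/W
R_stainless steel = L/(kA) = 0.0017/(15.3×10.7) = 1.038×10^-5 K/W
R_outer film = 1/(h_o·A) = 1/(14.6×10.7) = 0.006401 K/W
Sum of the known resistances R_other = 0.01548 K/W
Required total resistance R_tot = ΔT/Q_allow = 780/21600 = 0.03611 K/W
R_calcium silicate = R_tot − R_other = 0.02063 K/W
L = R·k·A = 0.02063×0.0677×10.7

L ≈ 14.9 mm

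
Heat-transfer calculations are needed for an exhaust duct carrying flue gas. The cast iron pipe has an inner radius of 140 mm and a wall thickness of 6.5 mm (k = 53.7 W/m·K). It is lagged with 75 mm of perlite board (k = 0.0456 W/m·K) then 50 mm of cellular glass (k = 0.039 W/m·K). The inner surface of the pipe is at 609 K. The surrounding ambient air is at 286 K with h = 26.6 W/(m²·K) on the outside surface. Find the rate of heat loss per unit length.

Treating each annulus and film as a series resistance:
R_cast iron pipe wall = ln(146.5/140)/(2π×53.7×1) = 1.345×10^-4 K/W
R_perlite board = ln(221.5/146.5)/(2π×0.0456×1) = 1.443 K/W
R_cellular glass = ln(271.5/221.5)/(2π×0.039×1) = 0.8306 K/W
R_outer film = 1/(h_o·2πr_oL) = 1/(26.6×2π×0.2715×1) = 0.02204 K/W
R_total = 2.296 K/W
Q = ΔT/R_total = 323/2.296

q′ ≈ 141 W/m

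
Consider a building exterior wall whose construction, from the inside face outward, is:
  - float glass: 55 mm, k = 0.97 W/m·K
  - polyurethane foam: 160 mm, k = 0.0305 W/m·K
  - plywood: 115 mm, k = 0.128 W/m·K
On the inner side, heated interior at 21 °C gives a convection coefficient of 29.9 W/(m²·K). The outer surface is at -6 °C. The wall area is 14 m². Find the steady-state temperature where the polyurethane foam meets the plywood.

Series thermal resistances:
R_inner film = 1/(h_i·A) = 1/(29.9×14) = 0.002389 K/W
R_float glass = L/(kA) = 0.055/(0.97×14) = 0.00405 K/W
R_polyurethane foam = L/(kA) = 0.16/(0.0305×14) = 0.3747 K/W
R_plywood = L/(kA) = 0.115/(0.128×14) = 0.06417 K/W
R_total = 0.4453 K/W;  Q = ΔT/R_total = 27/0.4453 = 60.63 W
T_interface = T_inner − Q·ΣR(inner→interface) = 21 − 60.6×0.3811

T ≈ -2.11 °C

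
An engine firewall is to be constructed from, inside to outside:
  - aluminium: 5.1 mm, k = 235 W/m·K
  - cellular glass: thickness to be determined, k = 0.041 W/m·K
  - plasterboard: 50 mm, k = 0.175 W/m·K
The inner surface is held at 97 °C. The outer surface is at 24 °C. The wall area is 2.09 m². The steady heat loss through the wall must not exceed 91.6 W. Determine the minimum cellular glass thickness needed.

L ≈ 56.6 mm

Using the resistance-network approach (series):
R_aluminium = L/(kA) = 0.0051/(235×2.09) = 1.038×10^-5 K/W
R_plasterboard = L/(kA) = 0.05/(0.175×2.09) = 0.1367 K/W
Sum of the known resistances R_other = 0.1367 K/W
Required total resistance R_tot = ΔT/Q_allow = 73/91.6 = 0.7969 K/W
R_cellular glass = R_tot − R_other = 0.6602 K/W
L = R·k·A = 0.6602×0.041×2.09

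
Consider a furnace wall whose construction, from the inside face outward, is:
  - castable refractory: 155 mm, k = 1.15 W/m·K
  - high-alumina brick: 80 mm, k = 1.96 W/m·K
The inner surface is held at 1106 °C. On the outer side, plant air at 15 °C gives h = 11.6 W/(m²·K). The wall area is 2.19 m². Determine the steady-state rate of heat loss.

Q ≈ 9130 W

Treating each layer as a thermal resistance in series:
R_castable refractory = L/(kA) = 0.155/(1.15×2.19) = 0.06154 K/W
R_high-alumina brick = L/(kA) = 0.08/(1.96×2.19) = 0.01864 K/W
R_outer film = 1/(h_o·A) = 1/(11.6×2.19) = 0.03936 K/W
R_total = 0.1195 K/W
Q = ΔT / R_total = 1091 / 0.1195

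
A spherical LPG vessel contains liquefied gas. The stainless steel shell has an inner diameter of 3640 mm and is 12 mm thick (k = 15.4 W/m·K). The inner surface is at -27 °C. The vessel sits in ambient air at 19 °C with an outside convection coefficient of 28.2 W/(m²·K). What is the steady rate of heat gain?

Q ≈ 53500 W

Radial (spherical) resistances in series:
R_stainless steel shell = (1/1.82 − 1/1.832)/(4π×15.4) = 1.86×10^-5 K/W
R_outer film = 1/(h·4πr_o²) = 1/(28.2×4π×1.832²) = 8.408×10^-4 K/W
R_total = 8.594×10^-4 K/W
Q = ΔT/R_total = 46/8.594×10^-4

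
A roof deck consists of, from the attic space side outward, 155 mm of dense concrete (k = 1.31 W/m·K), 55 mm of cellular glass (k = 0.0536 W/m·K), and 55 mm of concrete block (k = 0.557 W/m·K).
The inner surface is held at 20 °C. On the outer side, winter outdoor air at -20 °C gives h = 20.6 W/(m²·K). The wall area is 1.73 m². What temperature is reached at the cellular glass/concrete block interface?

Series thermal resistances:
R_dense concrete = L/(kA) = 0.155/(1.31×1.73) = 0.06839 K/W
R_cellular glass = L/(kA) = 0.055/(0.0536×1.73) = 0.5931 K/W
R_concrete block = L/(kA) = 0.055/(0.557×1.73) = 0.05708 K/W
R_outer film = 1/(h_o·A) = 1/(20.6×1.73) = 0.02806 K/W
R_total = 0.7467 K/W;  Q = ΔT/R_total = 40/0.7467 = 53.57 W
T_interface = T_inner − Q·ΣR(inner→interface) = 20 − 53.6×0.6615

T ≈ -15.4 °C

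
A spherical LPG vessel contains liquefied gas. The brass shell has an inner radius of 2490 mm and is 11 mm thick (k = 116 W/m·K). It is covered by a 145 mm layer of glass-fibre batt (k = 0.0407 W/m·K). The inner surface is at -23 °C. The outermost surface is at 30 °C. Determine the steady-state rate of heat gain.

Spherical conduction: R = (1/r_in − 1/r_out)/(4πk) per layer; series-sum.
R_brass shell = (1/2.49 − 1/2.501)/(4π×116) = 1.212×10^-6 K/W
R_glass-fibre batt = (1/2.501 − 1/2.646)/(4π×0.0407) = 0.04284 K/W
R_total = 0.04284 K/W
Q = ΔT/R_total = 53/0.04284

Q ≈ 1240 W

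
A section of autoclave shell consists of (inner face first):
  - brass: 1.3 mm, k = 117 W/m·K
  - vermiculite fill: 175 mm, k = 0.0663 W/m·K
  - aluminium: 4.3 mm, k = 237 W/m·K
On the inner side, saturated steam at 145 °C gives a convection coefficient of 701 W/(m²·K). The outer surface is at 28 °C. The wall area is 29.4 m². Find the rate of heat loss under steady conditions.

Treating each layer as a thermal resistance in series:
R_inner film = 1/(h_i·A) = 1/(701×29.4) = 4.852×10^-5 K/W
R_brass = L/(kA) = 0.0013/(117×29.4) = 3.779×10^-7 K/W
R_vermiculite fill = L/(kA) = 0.175/(0.0663×29.4) = 0.08978 K/W
R_aluminium = L/(kA) = 0.0043/(237×29.4) = 6.171×10^-7 K/W
R_total = 0.08983 K/W
Q = ΔT / R_total = 117 / 0.08983

Q ≈ 1300 W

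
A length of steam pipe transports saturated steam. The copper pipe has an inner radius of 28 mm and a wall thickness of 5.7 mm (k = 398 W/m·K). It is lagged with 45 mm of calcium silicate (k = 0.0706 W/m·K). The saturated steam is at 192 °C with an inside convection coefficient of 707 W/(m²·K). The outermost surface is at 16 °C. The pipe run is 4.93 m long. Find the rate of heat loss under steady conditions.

Q ≈ 452 W

Per-layer cylindrical resistances, series-summed:
R_inner film = 1/(h_i·2πr₁L) = 1/(707×2π×0.028×4.93) = 0.001631 K/W
R_copper pipe wall = ln(33.7/28)/(2π×398×4.93) = 1.503×10^-5 K/W
R_calcium silicate = ln(78.7/33.7)/(2π×0.0706×4.93) = 0.3878 K/W
R_total = 0.3895 K/W
Q = ΔT/R_total = 176/0.3895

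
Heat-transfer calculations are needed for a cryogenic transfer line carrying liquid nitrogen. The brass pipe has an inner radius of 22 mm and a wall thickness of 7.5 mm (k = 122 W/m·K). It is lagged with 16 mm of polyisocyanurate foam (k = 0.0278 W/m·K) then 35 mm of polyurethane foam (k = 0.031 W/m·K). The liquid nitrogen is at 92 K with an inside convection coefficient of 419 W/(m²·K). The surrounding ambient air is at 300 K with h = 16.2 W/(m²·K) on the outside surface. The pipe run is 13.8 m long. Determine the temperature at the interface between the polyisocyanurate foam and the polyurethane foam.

Treating each annulus and film as a series resistance:
R_inner film = 1/(h_i·2πr₁L) = 1/(419×2π×0.022×13.8) = 0.001251 K/W
R_brass pipe wall = ln(29.5/22)/(2π×122×13.8) = 2.773×10^-5 K/W
R_polyisocyanurate foam = ln(45.5/29.5)/(2π×0.0278×13.8) = 0.1798 K/W
R_polyurethane foam = ln(80.5/45.5)/(2π×0.031×13.8) = 0.2123 K/W
R_outer film = 1/(h_o·2πr_oL) = 1/(16.2×2π×0.0805×13.8) = 0.008844 K/W
R_total = 0.4021 K/W
Q = ΔT/R_total = 208/0.4021
Q = 517 W
T_interface = T_inner + Q·ΣR(inner→interface) = 92 + 517×0.181

T ≈ 186 K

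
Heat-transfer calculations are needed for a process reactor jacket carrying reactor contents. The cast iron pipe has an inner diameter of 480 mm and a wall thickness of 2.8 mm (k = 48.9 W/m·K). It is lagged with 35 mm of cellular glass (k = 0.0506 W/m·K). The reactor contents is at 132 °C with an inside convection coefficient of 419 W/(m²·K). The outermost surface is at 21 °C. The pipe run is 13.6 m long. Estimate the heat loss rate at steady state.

Q ≈ 3550 W

Per-layer cylindrical resistances, series-summed:
R_inner film = 1/(h_i·2πr₁L) = 1/(419×2π×0.24×13.6) = 1.164×10^-4 K/W
R_cast iron pipe wall = ln(242.8/240)/(2π×48.9×13.6) = 2.776×10^-6 K/W
R_cellular glass = ln(277.8/242.8)/(2π×0.0506×13.6) = 0.03114 K/W
R_total = 0.03126 K/W
Q = ΔT/R_total = 111/0.03126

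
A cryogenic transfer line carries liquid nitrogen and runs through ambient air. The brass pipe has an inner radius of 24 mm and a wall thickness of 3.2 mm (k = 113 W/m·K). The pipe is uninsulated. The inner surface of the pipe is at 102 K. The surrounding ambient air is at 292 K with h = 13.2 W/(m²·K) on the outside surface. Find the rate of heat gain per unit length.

q′ ≈ 428 W/m

Per-layer cylindrical resistances, series-summed:
R_brass pipe wall = ln(27.2/24)/(2π×113×1) = 1.763×10^-4 K/W
R_outer film = 1/(h_o·2πr_oL) = 1/(13.2×2π×0.0272×1) = 0.4433 K/W
R_total = 0.4435 K/W
Q = ΔT/R_total = 190/0.4435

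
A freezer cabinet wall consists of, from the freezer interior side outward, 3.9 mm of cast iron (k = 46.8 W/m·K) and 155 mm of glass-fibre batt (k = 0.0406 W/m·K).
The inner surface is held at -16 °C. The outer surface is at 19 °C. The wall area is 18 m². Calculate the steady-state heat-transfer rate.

Series thermal resistances:
R_cast iron = L/(kA) = 0.0039/(46.8×18) = 4.63×10^-6 K/W
R_glass-fibre batt = L/(kA) = 0.155/(0.0406×18) = 0.2121 K/W
R_total = 0.2121 K/W
Q = ΔT / R_total = 35 / 0.2121

Q ≈ 165 W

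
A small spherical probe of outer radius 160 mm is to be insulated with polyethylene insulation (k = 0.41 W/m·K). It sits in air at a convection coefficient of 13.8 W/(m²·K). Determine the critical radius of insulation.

r_cr ≈ 59.4 mm

For a sphere r_cr = 2k/h = 2×0.41/13.8
r_cr = 59.4 mm; since the bare radius (160 mm) is above r_cr, any added insulation will reduce heat loss.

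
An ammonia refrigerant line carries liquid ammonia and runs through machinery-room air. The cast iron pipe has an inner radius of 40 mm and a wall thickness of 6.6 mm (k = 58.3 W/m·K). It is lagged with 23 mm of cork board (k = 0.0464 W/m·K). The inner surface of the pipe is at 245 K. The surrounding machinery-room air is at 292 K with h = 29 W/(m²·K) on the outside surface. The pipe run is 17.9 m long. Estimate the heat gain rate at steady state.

Per-layer cylindrical resistances, series-summed:
R_cast iron pipe wall = ln(46.6/40)/(2π×58.3×17.9) = 2.329×10^-5 K/W
R_cork board = ln(69.6/46.6)/(2π×0.0464×17.9) = 0.07687 K/W
R_outer film = 1/(h_o·2πr_oL) = 1/(29×2π×0.0696×17.9) = 0.004405 K/W
R_total = 0.0813 K/W
Q = ΔT/R_total = 47/0.0813

Q ≈ 578 W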